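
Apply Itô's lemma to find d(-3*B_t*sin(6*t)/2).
d(-3*B_t*sin(6*t)/2) = (-9*B_t*cos(6*t)) dt + (-3*sin(6*t)/2) dB_t

Itô's formula for f(t, x): d f(t, B_t) = (f_t + (1/2) f_xx) dt + f_x dB_t. Compute partials of f(t, x) = -3*x*sin(6*t)/2:
  f_t(t,x)  = -9*x*cos(6*t)
  f_x(t,x)  = -3*sin(6*t)/2
  f_xx(t,x) = 0
Assemble drift = f_t + (1/2) f_xx = -9*x*cos(6*t) and diffusion = f_x = -3*sin(6*t)/2. Substituting x = B_t:
  d(-3*B_t*sin(6*t)/2) = (-9*B_t*cos(6*t)) dt + (-3*sin(6*t)/2) dB_t.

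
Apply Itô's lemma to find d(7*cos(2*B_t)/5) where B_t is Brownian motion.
d(7*cos(2*B_t)/5) = (-14*cos(2*B_t)/5) dt + (-14*sin(2*B_t)/5) dB_t

Itô's formula for f(B_t) gives d f(B_t) = f'(B_t) dB_t + (1/2) f''(B_t) dt. Compute derivatives of f(x) = 7*cos(2*x)/5:
  f'(x)  = -14*sin(2*x)/5
  f''(x) = -28*cos(2*x)/5
Substitute x = B_t and multiply the f'' term by 1/2:
  drift     = (1/2) * (-28*cos(2*x)/5) evaluated at B_t = -14*cos(2*B_t)/5
  diffusion = (-14*sin(2*x)/5) evaluated at B_t = -14*sin(2*B_t)/5
Therefore d(7*cos(2*B_t)/5) = (-14*cos(2*B_t)/5) dt + (-14*sin(2*B_t)/5) dB_t.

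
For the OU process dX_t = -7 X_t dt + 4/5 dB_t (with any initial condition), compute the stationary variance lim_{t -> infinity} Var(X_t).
lim Var(X_t) = 8/175

The OU SDE dX = -theta X dt + sigma dB admits the integrating factor exp(theta t): d(exp(theta t) X_t) = sigma exp(theta t) dB_t. Integrating from 0 to t gives X_t = x_0 * exp(-theta t) + sigma * int_0^t exp(-theta (t-s)) dB_s for any initial x_0. The Itô integral has variance (by the Itô isometry) sigma^2 * int_0^t exp(-2 theta (t - s)) ds = sigma^2 * (1 - exp(-2 theta t)) / (2 theta), independent of x_0.
With theta = 7, sigma = 4/5:
  Var(X_t) = (4/5)^2 * (1 - exp(-2*7 t)) / (2 * 7) = 8/175 - 8*exp(-14*t)/175.
As t -> infinity, exp(-2*7 t) -> 0, so the stationary variance is sigma^2 / (2 theta) = 8/175.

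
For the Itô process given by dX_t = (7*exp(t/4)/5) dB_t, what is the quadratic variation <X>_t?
<X>_t = 98*exp(t/2)/25 - 98/25

For an Itô process dX_t = a(t) dt + b(t) dB_t, the quadratic variation is <X>_t = int_0^t b(s)^2 ds (the drift term does not contribute). Here b(s) = 7*exp(s/4)/5, so
  b(s)^2 = 49*exp(s/2)/25.
Integrating from 0 to t:
  <X>_t = int_0^t (49*exp(s/2)/25) ds = 98*exp(t/2)/25 - 98/25.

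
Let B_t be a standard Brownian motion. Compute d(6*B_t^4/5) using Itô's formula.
d(6*B_t^4/5) = (36*B_t^2/5) dt + (24*B_t^3/5) dB_t

Itô's formula for f(B_t) gives d f(B_t) = f'(B_t) dB_t + (1/2) f''(B_t) dt. Compute derivatives of f(x) = 6*x^4/5:
  f'(x)  = 24*x^3/5
  f''(x) = 72*x^2/5
Substitute x = B_t and multiply the f'' term by 1/2:
  drift     = (1/2) * (72*x^2/5) evaluated at B_t = 36*B_t^2/5
  diffusion = (24*x^3/5) evaluated at B_t = 24*B_t^3/5
Therefore d(6*B_t^4/5) = (36*B_t^2/5) dt + (24*B_t^3/5) dB_t.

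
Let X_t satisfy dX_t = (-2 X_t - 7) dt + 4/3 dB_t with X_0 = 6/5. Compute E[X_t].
E[X_t] = -7/2 + 47*exp(-2*t)/10

Taking expectations and using E[dB_t] = 0, the mean m(t) = E[X_t] satisfies the ODE m'(t) = a m(t) + b with m(0) = x_0. With a = -2, b = -7, x_0 = 6/5, the solution is
  m(t) = x_0 * exp(a t) + (b/a) * (exp(a t) - 1)
       = (6/5) * exp((-2) t) + ((-7)/(-2)) * (exp((-2) t) - 1)
       = -7/2 + 47*exp(-2*t)/10.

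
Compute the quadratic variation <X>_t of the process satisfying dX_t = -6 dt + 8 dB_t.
<X>_t = 64*t

For an Itô process dX_t = a(t) dt + b(t) dB_t, the quadratic variation is <X>_t = int_0^t b(s)^2 ds (the drift term does not contribute). Here b(s) = 8, so
  b(s)^2 = 64.
Integrating from 0 to t:
  <X>_t = int_0^t (64) ds = 64*t.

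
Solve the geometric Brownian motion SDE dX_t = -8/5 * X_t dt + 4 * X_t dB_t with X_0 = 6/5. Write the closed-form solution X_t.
X_t = 6/5 * exp((-48/5) * t + (4) * B_t)

For GBM dX = mu X dt + sigma X dB with X_0 = x_0, apply Itô to Y = log X: dY = (mu - sigma^2/2) dt + sigma dB, so Y_t = log(x_0) + (mu - sigma^2/2) t + sigma B_t and hence X_t = x_0 * exp((mu - sigma^2/2) t + sigma B_t).
With mu = -8/5, sigma = 4, x_0 = 6/5, this gives:
  X_t = 6/5 * exp((-48/5) * t + (4) * B_t).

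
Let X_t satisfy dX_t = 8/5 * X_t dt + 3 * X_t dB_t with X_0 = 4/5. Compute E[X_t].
E[X_t] = 4*exp(8*t/5)/5

For GBM dX = mu X dt + sigma X dB with X_0 = x_0, apply Itô to Y = log X: dY = (mu - sigma^2/2) dt + sigma dB, so Y_t = log(x_0) + (mu - sigma^2/2) t + sigma B_t and hence X_t = x_0 * exp((mu - sigma^2/2) t + sigma B_t).
With mu = 8/5, sigma = 3, x_0 = 4/5, this gives:
  X_t = 4/5 * exp((-29/10) * t + (3) * B_t).
Since sigma*B_t ~ Normal(0, sigma^2 t), E[exp(sigma*B_t)] = exp(sigma^2 t / 2); so E[X_t] = x_0 * exp((mu - sigma^2/2) t) * exp(sigma^2 t / 2) = x_0 * exp(mu t) = 4*exp(8*t/5)/5.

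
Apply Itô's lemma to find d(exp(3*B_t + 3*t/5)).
d(exp(3*B_t + 3*t/5)) = (51*exp(3*B_t + 3*t/5)/10) dt + (3*exp(3*B_t + 3*t/5)) dB_t

Itô's formula for f(t, x): d f(t, B_t) = (f_t + (1/2) f_xx) dt + f_x dB_t. Compute partials of f(t, x) = exp(3*t/5 + 3*x):
  f_t(t,x)  = 3*exp(3*t/5 + 3*x)/5
  f_x(t,x)  = 3*exp(3*t/5 + 3*x)
  f_xx(t,x) = 9*exp(3*t/5 + 3*x)
Assemble drift = f_t + (1/2) f_xx = 51*exp(3*t/5 + 3*x)/10 and diffusion = f_x = 3*exp(3*t/5 + 3*x). Substituting x = B_t:
  d(exp(3*B_t + 3*t/5)) = (51*exp(3*B_t + 3*t/5)/10) dt + (3*exp(3*B_t + 3*t/5)) dB_t.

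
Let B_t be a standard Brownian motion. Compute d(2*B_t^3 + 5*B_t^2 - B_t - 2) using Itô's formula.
d(2*B_t^3 + 5*B_t^2 - B_t - 2) = (6*B_t + 5) dt + (6*B_t^2 + 10*B_t - 1) dB_t

Itô's formula for f(B_t) gives d f(B_t) = f'(B_t) dB_t + (1/2) f''(B_t) dt. Compute derivatives of f(x) = 2*x^3 + 5*x^2 - x - 2:
  f'(x)  = 6*x^2 + 10*x - 1
  f''(x) = 12*x + 10
Substitute x = B_t and multiply the f'' term by 1/2:
  drift     = (1/2) * (12*x + 10) evaluated at B_t = 6*B_t + 5
  diffusion = (6*x^2 + 10*x - 1) evaluated at B_t = 6*B_t^2 + 10*B_t - 1
Therefore d(2*B_t^3 + 5*B_t^2 - B_t - 2) = (6*B_t + 5) dt + (6*B_t^2 + 10*B_t - 1) dB_t.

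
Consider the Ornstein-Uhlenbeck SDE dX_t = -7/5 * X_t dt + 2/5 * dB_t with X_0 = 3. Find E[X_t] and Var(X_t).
E[X_t] = 3*exp(-7*t/5); Var(X_t) = 2/35 - 2*exp(-14*t/5)/35

The OU SDE dX = -theta X dt + sigma dB admits the integrating factor exp(theta t): d(exp(theta t) X_t) = sigma exp(theta t) dB_t. Integrating from 0 to t:
  X_t = x_0 * exp(-theta t) + sigma * int_0^t exp(-theta (t-s)) dB_s.
The Itô integral has mean 0 and (by the Itô isometry) variance sigma^2 * int_0^t exp(-2 theta (t - s)) ds = sigma^2 * (1 - exp(-2 theta t)) / (2 theta).
With theta = 7/5, sigma = 2/5, x_0 = 3:
  E[X_t] = 3 * exp(-7/5 t) = 3*exp(-7*t/5)
  Var(X_t) = (2/5)^2 * (1 - exp(-2*7/5 t)) / (2 * 7/5) = 2/35 - 2*exp(-14*t/5)/35.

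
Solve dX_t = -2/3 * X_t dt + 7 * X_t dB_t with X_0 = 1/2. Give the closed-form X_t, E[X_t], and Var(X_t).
X_t = 1/2 * exp((-151/6) t + (7) B_t); E[X_t] = exp(-2*t/3)/2; Var(X_t) = (exp(49*t) - 1)*exp(-4*t/3)/4

For GBM dX = mu X dt + sigma X dB with X_0 = x_0, apply Itô to Y = log X: dY = (mu - sigma^2/2) dt + sigma dB, so Y_t = log(x_0) + (mu - sigma^2/2) t + sigma B_t and hence X_t = x_0 * exp((mu - sigma^2/2) t + sigma B_t).
With mu = -2/3, sigma = 7, x_0 = 1/2, this gives:
  X_t = 1/2 * exp((-151/6) * t + (7) * B_t).
Since sigma*B_t ~ Normal(0, sigma^2 t), E[exp(sigma*B_t)] = exp(sigma^2 t / 2); so E[X_t] = x_0 * exp((mu - sigma^2/2) t) * exp(sigma^2 t / 2) = x_0 * exp(mu t) = exp(-2*t/3)/2.
Var(X_t) = E[X_t^2] - (E[X_t])^2 = x_0^2 * exp(2 mu t) * (exp(sigma^2 t) - 1) = (exp(49*t) - 1)*exp(-4*t/3)/4.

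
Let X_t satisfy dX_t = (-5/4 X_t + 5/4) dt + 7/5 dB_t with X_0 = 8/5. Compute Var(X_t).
Var(X_t) = 98/125 - 98*exp(-5*t/2)/125

The variance V(t) = Var(X_t) satisfies V'(t) = 2 a V(t) + c^2 with V(0) = 0 (drift coefficient is linear in X, diffusion is constant). With a = -5/4, c = 7/5, the solution is
  V(t) = (c^2 / (2 a)) * (exp(2 a t) - 1)
       = ((7/5)^2 / (2*(-5/4))) * (exp((-5/2) t) - 1)
       = 98/125 - 98*exp(-5*t/2)/125.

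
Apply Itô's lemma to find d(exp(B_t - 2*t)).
d(exp(B_t - 2*t)) = (-3*exp(B_t - 2*t)/2) dt + (exp(B_t - 2*t)) dB_t

Itô's formula for f(t, x): d f(t, B_t) = (f_t + (1/2) f_xx) dt + f_x dB_t. Compute partials of f(t, x) = exp(-2*t + x):
  f_t(t,x)  = -2*exp(-2*t + x)
  f_x(t,x)  = exp(-2*t + x)
  f_xx(t,x) = exp(-2*t + x)
Assemble drift = f_t + (1/2) f_xx = -3*exp(-2*t + x)/2 and diffusion = f_x = exp(-2*t + x). Substituting x = B_t:
  d(exp(B_t - 2*t)) = (-3*exp(B_t - 2*t)/2) dt + (exp(B_t - 2*t)) dB_t.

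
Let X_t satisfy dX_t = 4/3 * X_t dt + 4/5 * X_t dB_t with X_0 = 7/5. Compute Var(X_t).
Var(X_t) = 49*(exp(16*t/25) - 1)*exp(8*t/3)/25

For GBM dX = mu X dt + sigma X dB with X_0 = x_0, apply Itô to Y = log X: dY = (mu - sigma^2/2) dt + sigma dB, so Y_t = log(x_0) + (mu - sigma^2/2) t + sigma B_t and hence X_t = x_0 * exp((mu - sigma^2/2) t + sigma B_t).
With mu = 4/3, sigma = 4/5, x_0 = 7/5, this gives:
  X_t = 7/5 * exp((76/75) * t + (4/5) * B_t).
Since sigma*B_t ~ Normal(0, sigma^2 t), E[exp(sigma*B_t)] = exp(sigma^2 t / 2); so E[X_t] = x_0 * exp((mu - sigma^2/2) t) * exp(sigma^2 t / 2) = x_0 * exp(mu t) = 7*exp(4*t/3)/5.
Var(X_t) = E[X_t^2] - (E[X_t])^2 = x_0^2 * exp(2 mu t) * (exp(sigma^2 t) - 1) = 49*(exp(16*t/25) - 1)*exp(8*t/3)/25.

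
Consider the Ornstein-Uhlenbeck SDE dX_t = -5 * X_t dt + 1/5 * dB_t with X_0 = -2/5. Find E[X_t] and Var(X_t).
E[X_t] = -2*exp(-5*t)/5; Var(X_t) = 1/250 - exp(-10*t)/250

The OU SDE dX = -theta X dt + sigma dB admits the integrating factor exp(theta t): d(exp(theta t) X_t) = sigma exp(theta t) dB_t. Integrating from 0 to t:
  X_t = x_0 * exp(-theta t) + sigma * int_0^t exp(-theta (t-s)) dB_s.
The Itô integral has mean 0 and (by the Itô isometry) variance sigma^2 * int_0^t exp(-2 theta (t - s)) ds = sigma^2 * (1 - exp(-2 theta t)) / (2 theta).
With theta = 5, sigma = 1/5, x_0 = -2/5:
  E[X_t] = -2/5 * exp(-5 t) = -2*exp(-5*t)/5
  Var(X_t) = (1/5)^2 * (1 - exp(-2*5 t)) / (2 * 5) = 1/250 - exp(-10*t)/250.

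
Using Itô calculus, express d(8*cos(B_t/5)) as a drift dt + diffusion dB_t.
d(8*cos(B_t/5)) = (-4*cos(B_t/5)/25) dt + (-8*sin(B_t/5)/5) dB_t

Itô's formula for f(B_t) gives d f(B_t) = f'(B_t) dB_t + (1/2) f''(B_t) dt. Compute derivatives of f(x) = 8*cos(x/5):
  f'(x)  = -8*sin(x/5)/5
  f''(x) = -8*cos(x/5)/25
Substitute x = B_t and multiply the f'' term by 1/2:
  drift     = (1/2) * (-8*cos(x/5)/25) evaluated at B_t = -4*cos(B_t/5)/25
  diffusion = (-8*sin(x/5)/5) evaluated at B_t = -8*sin(B_t/5)/5
Therefore d(8*cos(B_t/5)) = (-4*cos(B_t/5)/25) dt + (-8*sin(B_t/5)/5) dB_t.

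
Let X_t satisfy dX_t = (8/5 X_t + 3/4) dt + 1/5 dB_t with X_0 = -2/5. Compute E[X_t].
E[X_t] = 11*exp(8*t/5)/160 - 15/32

Taking expectations and using E[dB_t] = 0, the mean m(t) = E[X_t] satisfies the ODE m'(t) = a m(t) + b with m(0) = x_0. With a = 8/5, b = 3/4, x_0 = -2/5, the solution is
  m(t) = x_0 * exp(a t) + (b/a) * (exp(a t) - 1)
       = (-2/5) * exp((8/5) t) + ((3/4)/(8/5)) * (exp((8/5) t) - 1)
       = 11*exp(8*t/5)/160 - 15/32.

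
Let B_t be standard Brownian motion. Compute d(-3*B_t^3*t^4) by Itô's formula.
d(-3*B_t^3*t^4) = (3*B_t*t^3*(-4*B_t^2 - 3*t)) dt + (-9*B_t^2*t^4) dB_t

Itô's formula for f(t, x): d f(t, B_t) = (f_t + (1/2) f_xx) dt + f_x dB_t. Compute partials of f(t, x) = -3*t^4*x^3:
  f_t(t,x)  = -12*t^3*x^3
  f_x(t,x)  = -9*t^4*x^2
  f_xx(t,x) = -18*t^4*x
Assemble drift = f_t + (1/2) f_xx = 3*t^3*x*(-3*t - 4*x^2) and diffusion = f_x = -9*t^4*x^2. Substituting x = B_t:
  d(-3*B_t^3*t^4) = (3*B_t*t^3*(-4*B_t^2 - 3*t)) dt + (-9*B_t^2*t^4) dB_t.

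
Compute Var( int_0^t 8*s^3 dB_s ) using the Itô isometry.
Var = 64*t^7/7

The Itô integral of a deterministic integrand f(s) has mean 0 because each increment f(s) * (B_{s+ds} - B_s) has mean 0. By the Itô isometry:
  Var( int_0^t f(s) dB_s ) = E[ (int_0^t f(s) dB_s)^2 ] = int_0^t f(s)^2 ds.
Here f(s) = 8*s^3, so f(s)^2 = 64*s^6. Integrate:
  int_0^t (64*s^6) ds = 64*t^7/7.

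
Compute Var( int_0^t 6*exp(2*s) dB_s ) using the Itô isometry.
Var = 9*exp(4*t) - 9

The Itô integral of a deterministic integrand f(s) has mean 0 because each increment f(s) * (B_{s+ds} - B_s) has mean 0. By the Itô isometry:
  Var( int_0^t f(s) dB_s ) = E[ (int_0^t f(s) dB_s)^2 ] = int_0^t f(s)^2 ds.
Here f(s) = 6*exp(2*s), so f(s)^2 = 36*exp(4*s). Integrate:
  int_0^t (36*exp(4*s)) ds = 9*exp(4*t) - 9.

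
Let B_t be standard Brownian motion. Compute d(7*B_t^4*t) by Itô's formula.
d(7*B_t^4*t) = (7*B_t^2*(B_t^2 + 6*t)) dt + (28*B_t^3*t) dB_t

Itô's formula for f(t, x): d f(t, B_t) = (f_t + (1/2) f_xx) dt + f_x dB_t. Compute partials of f(t, x) = 7*t*x^4:
  f_t(t,x)  = 7*x^4
  f_x(t,x)  = 28*t*x^3
  f_xx(t,x) = 84*t*x^2
Assemble drift = f_t + (1/2) f_xx = 7*x^2*(6*t + x^2) and diffusion = f_x = 28*t*x^3. Substituting x = B_t:
  d(7*B_t^4*t) = (7*B_t^2*(B_t^2 + 6*t)) dt + (28*B_t^3*t) dB_t.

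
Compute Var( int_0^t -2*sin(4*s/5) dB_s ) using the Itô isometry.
Var = 2*t - 5*sin(4*t/5)*cos(4*t/5)/2

The Itô integral of a deterministic integrand f(s) has mean 0 because each increment f(s) * (B_{s+ds} - B_s) has mean 0. By the Itô isometry:
  Var( int_0^t f(s) dB_s ) = E[ (int_0^t f(s) dB_s)^2 ] = int_0^t f(s)^2 ds.
Here f(s) = -2*sin(4*s/5), so f(s)^2 = 4*sin(4*s/5)^2. Integrate:
  int_0^t (4*sin(4*s/5)^2) ds = 2*t - 5*sin(4*t/5)*cos(4*t/5)/2.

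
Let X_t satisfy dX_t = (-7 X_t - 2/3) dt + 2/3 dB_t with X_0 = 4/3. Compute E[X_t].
E[X_t] = -2/21 + 10*exp(-7*t)/7

Taking expectations and using E[dB_t] = 0, the mean m(t) = E[X_t] satisfies the ODE m'(t) = a m(t) + b with m(0) = x_0. With a = -7, b = -2/3, x_0 = 4/3, the solution is
  m(t) = x_0 * exp(a t) + (b/a) * (exp(a t) - 1)
       = (4/3) * exp((-7) t) + ((-2/3)/(-7)) * (exp((-7) t) - 1)
       = -2/21 + 10*exp(-7*t)/7.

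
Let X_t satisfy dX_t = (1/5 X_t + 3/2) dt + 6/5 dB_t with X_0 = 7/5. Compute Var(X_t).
Var(X_t) = 18*exp(2*t/5)/5 - 18/5

The variance V(t) = Var(X_t) satisfies V'(t) = 2 a V(t) + c^2 with V(0) = 0 (drift coefficient is linear in X, diffusion is constant). With a = 1/5, c = 6/5, the solution is
  V(t) = (c^2 / (2 a)) * (exp(2 a t) - 1)
       = ((6/5)^2 / (2*(1/5))) * (exp((2/5) t) - 1)
       = 18*exp(2*t/5)/5 - 18/5.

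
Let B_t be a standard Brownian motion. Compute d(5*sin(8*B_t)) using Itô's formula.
d(5*sin(8*B_t)) = (-160*sin(8*B_t)) dt + (40*cos(8*B_t)) dB_t

Itô's formula for f(B_t) gives d f(B_t) = f'(B_t) dB_t + (1/2) f''(B_t) dt. Compute derivatives of f(x) = 5*sin(8*x):
  f'(x)  = 40*cos(8*x)
  f''(x) = -320*sin(8*x)
Substitute x = B_t and multiply the f'' term by 1/2:
  drift     = (1/2) * (-320*sin(8*x)) evaluated at B_t = -160*sin(8*B_t)
  diffusion = (40*cos(8*x)) evaluated at B_t = 40*cos(8*B_t)
Therefore d(5*sin(8*B_t)) = (-160*sin(8*B_t)) dt + (40*cos(8*B_t)) dB_t.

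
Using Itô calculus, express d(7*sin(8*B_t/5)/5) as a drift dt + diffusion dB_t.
d(7*sin(8*B_t/5)/5) = (-224*sin(8*B_t/5)/125) dt + (56*cos(8*B_t/5)/25) dB_t

Itô's formula for f(B_t) gives d f(B_t) = f'(B_t) dB_t + (1/2) f''(B_t) dt. Compute derivatives of f(x) = 7*sin(8*x/5)/5:
  f'(x)  = 56*cos(8*x/5)/25
  f''(x) = -448*sin(8*x/5)/125
Substitute x = B_t and multiply the f'' term by 1/2:
  drift     = (1/2) * (-448*sin(8*x/5)/125) evaluated at B_t = -224*sin(8*B_t/5)/125
  diffusion = (56*cos(8*x/5)/25) evaluated at B_t = 56*cos(8*B_t/5)/25
Therefore d(7*sin(8*B_t/5)/5) = (-224*sin(8*B_t/5)/125) dt + (56*cos(8*B_t/5)/25) dB_t.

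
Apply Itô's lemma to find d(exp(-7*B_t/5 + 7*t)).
d(exp(-7*B_t/5 + 7*t)) = (399*exp(-7*B_t/5 + 7*t)/50) dt + (-7*exp(-7*B_t/5 + 7*t)/5) dB_t

Itô's formula for f(t, x): d f(t, B_t) = (f_t + (1/2) f_xx) dt + f_x dB_t. Compute partials of f(t, x) = exp(7*t - 7*x/5):
  f_t(t,x)  = 7*exp(7*t - 7*x/5)
  f_x(t,x)  = -7*exp(7*t - 7*x/5)/5
  f_xx(t,x) = 49*exp(7*t - 7*x/5)/25
Assemble drift = f_t + (1/2) f_xx = 399*exp(7*t - 7*x/5)/50 and diffusion = f_x = -7*exp(7*t - 7*x/5)/5. Substituting x = B_t:
  d(exp(-7*B_t/5 + 7*t)) = (399*exp(-7*B_t/5 + 7*t)/50) dt + (-7*exp(-7*B_t/5 + 7*t)/5) dB_t.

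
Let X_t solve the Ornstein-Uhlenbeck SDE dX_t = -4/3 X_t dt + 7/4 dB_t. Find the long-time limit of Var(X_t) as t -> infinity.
lim Var(X_t) = 147/128

The OU SDE dX = -theta X dt + sigma dB admits the integrating factor exp(theta t): d(exp(theta t) X_t) = sigma exp(theta t) dB_t. Integrating from 0 to t gives X_t = x_0 * exp(-theta t) + sigma * int_0^t exp(-theta (t-s)) dB_s for any initial x_0. The Itô integral has variance (by the Itô isometry) sigma^2 * int_0^t exp(-2 theta (t - s)) ds = sigma^2 * (1 - exp(-2 theta t)) / (2 theta), independent of x_0.
With theta = 4/3, sigma = 7/4:
  Var(X_t) = (7/4)^2 * (1 - exp(-2*4/3 t)) / (2 * 4/3) = 147/128 - 147*exp(-8*t/3)/128.
As t -> infinity, exp(-2*4/3 t) -> 0, so the stationary variance is sigma^2 / (2 theta) = 147/128.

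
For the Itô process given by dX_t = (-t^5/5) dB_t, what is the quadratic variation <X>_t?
<X>_t = t^11/275

For an Itô process dX_t = a(t) dt + b(t) dB_t, the quadratic variation is <X>_t = int_0^t b(s)^2 ds (the drift term does not contribute). Here b(s) = -s^5/5, so
  b(s)^2 = s^10/25.
Integrating from 0 to t:
  <X>_t = int_0^t (s^10/25) ds = t^11/275.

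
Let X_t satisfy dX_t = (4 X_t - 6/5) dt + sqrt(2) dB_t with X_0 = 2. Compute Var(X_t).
Var(X_t) = exp(8*t)/4 - 1/4

The variance V(t) = Var(X_t) satisfies V'(t) = 2 a V(t) + c^2 with V(0) = 0 (drift coefficient is linear in X, diffusion is constant). With a = 4, c = sqrt(2), the solution is
  V(t) = (c^2 / (2 a)) * (exp(2 a t) - 1)
       = (sqrt(2)^2 / (2*4)) * (exp(8 t) - 1)
       = exp(8*t)/4 - 1/4.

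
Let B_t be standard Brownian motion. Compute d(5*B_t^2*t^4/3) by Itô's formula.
d(5*B_t^2*t^4/3) = (5*t^3*(4*B_t^2 + t)/3) dt + (10*B_t*t^4/3) dB_t

Itô's formula for f(t, x): d f(t, B_t) = (f_t + (1/2) f_xx) dt + f_x dB_t. Compute partials of f(t, x) = 5*t^4*x^2/3:
  f_t(t,x)  = 20*t^3*x^2/3
  f_x(t,x)  = 10*t^4*x/3
  f_xx(t,x) = 10*t^4/3
Assemble drift = f_t + (1/2) f_xx = 5*t^3*(t + 4*x^2)/3 and diffusion = f_x = 10*t^4*x/3. Substituting x = B_t:
  d(5*B_t^2*t^4/3) = (5*t^3*(4*B_t^2 + t)/3) dt + (10*B_t*t^4/3) dB_t.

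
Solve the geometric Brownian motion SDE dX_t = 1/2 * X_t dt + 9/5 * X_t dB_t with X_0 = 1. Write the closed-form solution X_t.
X_t = 1 * exp((-28/25) * t + (9/5) * B_t)

For GBM dX = mu X dt + sigma X dB with X_0 = x_0, apply Itô to Y = log X: dY = (mu - sigma^2/2) dt + sigma dB, so Y_t = log(x_0) + (mu - sigma^2/2) t + sigma B_t and hence X_t = x_0 * exp((mu - sigma^2/2) t + sigma B_t).
With mu = 1/2, sigma = 9/5, x_0 = 1, this gives:
  X_t = 1 * exp((-28/25) * t + (9/5) * B_t).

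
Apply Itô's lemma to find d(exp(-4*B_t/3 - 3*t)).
d(exp(-4*B_t/3 - 3*t)) = (-19*exp(-4*B_t/3 - 3*t)/9) dt + (-4*exp(-4*B_t/3 - 3*t)/3) dB_t

Itô's formula for f(t, x): d f(t, B_t) = (f_t + (1/2) f_xx) dt + f_x dB_t. Compute partials of f(t, x) = exp(-3*t - 4*x/3):
  f_t(t,x)  = -3*exp(-3*t - 4*x/3)
  f_x(t,x)  = -4*exp(-3*t - 4*x/3)/3
  f_xx(t,x) = 16*exp(-3*t - 4*x/3)/9
Assemble drift = f_t + (1/2) f_xx = -19*exp(-3*t - 4*x/3)/9 and diffusion = f_x = -4*exp(-3*t - 4*x/3)/3. Substituting x = B_t:
  d(exp(-4*B_t/3 - 3*t)) = (-19*exp(-4*B_t/3 - 3*t)/9) dt + (-4*exp(-4*B_t/3 - 3*t)/3) dB_t.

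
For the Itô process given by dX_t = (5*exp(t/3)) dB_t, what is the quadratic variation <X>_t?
<X>_t = 75*exp(2*t/3)/2 - 75/2

For an Itô process dX_t = a(t) dt + b(t) dB_t, the quadratic variation is <X>_t = int_0^t b(s)^2 ds (the drift term does not contribute). Here b(s) = 5*exp(s/3), so
  b(s)^2 = 25*exp(2*s/3).
Integrating from 0 to t:
  <X>_t = int_0^t (25*exp(2*s/3)) ds = 75*exp(2*t/3)/2 - 75/2.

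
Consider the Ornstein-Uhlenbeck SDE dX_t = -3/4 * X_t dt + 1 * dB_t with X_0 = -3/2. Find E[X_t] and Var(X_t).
E[X_t] = -3*exp(-3*t/4)/2; Var(X_t) = 2/3 - 2*exp(-3*t/2)/3

The OU SDE dX = -theta X dt + sigma dB admits the integrating factor exp(theta t): d(exp(theta t) X_t) = sigma exp(theta t) dB_t. Integrating from 0 to t:
  X_t = x_0 * exp(-theta t) + sigma * int_0^t exp(-theta (t-s)) dB_s.
The Itô integral has mean 0 and (by the Itô isometry) variance sigma^2 * int_0^t exp(-2 theta (t - s)) ds = sigma^2 * (1 - exp(-2 theta t)) / (2 theta).
With theta = 3/4, sigma = 1, x_0 = -3/2:
  E[X_t] = -3/2 * exp(-3/4 t) = -3*exp(-3*t/4)/2
  Var(X_t) = (1)^2 * (1 - exp(-2*3/4 t)) / (2 * 3/4) = 2/3 - 2*exp(-3*t/2)/3.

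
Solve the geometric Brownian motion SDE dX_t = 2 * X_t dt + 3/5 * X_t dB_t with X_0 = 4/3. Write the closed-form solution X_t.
X_t = 4/3 * exp((91/50) * t + (3/5) * B_t)

For GBM dX = mu X dt + sigma X dB with X_0 = x_0, apply Itô to Y = log X: dY = (mu - sigma^2/2) dt + sigma dB, so Y_t = log(x_0) + (mu - sigma^2/2) t + sigma B_t and hence X_t = x_0 * exp((mu - sigma^2/2) t + sigma B_t).
With mu = 2, sigma = 3/5, x_0 = 4/3, this gives:
  X_t = 4/3 * exp((91/50) * t + (3/5) * B_t).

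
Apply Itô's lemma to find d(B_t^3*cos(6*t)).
d(B_t^3*cos(6*t)) = (3*B_t*(-2*B_t^2*sin(6*t) + cos(6*t))) dt + (3*B_t^2*cos(6*t)) dB_t

Itô's formula for f(t, x): d f(t, B_t) = (f_t + (1/2) f_xx) dt + f_x dB_t. Compute partials of f(t, x) = x^3*cos(6*t):
  f_t(t,x)  = -6*x^3*sin(6*t)
  f_x(t,x)  = 3*x^2*cos(6*t)
  f_xx(t,x) = 6*x*cos(6*t)
Assemble drift = f_t + (1/2) f_xx = 3*x*(-2*x^2*sin(6*t) + cos(6*t)) and diffusion = f_x = 3*x^2*cos(6*t). Substituting x = B_t:
  d(B_t^3*cos(6*t)) = (3*B_t*(-2*B_t^2*sin(6*t) + cos(6*t))) dt + (3*B_t^2*cos(6*t)) dB_t.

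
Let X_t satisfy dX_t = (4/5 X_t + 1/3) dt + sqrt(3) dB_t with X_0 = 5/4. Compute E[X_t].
E[X_t] = 5*exp(4*t/5)/3 - 5/12

Taking expectations and using E[dB_t] = 0, the mean m(t) = E[X_t] satisfies the ODE m'(t) = a m(t) + b with m(0) = x_0. With a = 4/5, b = 1/3, x_0 = 5/4, the solution is
  m(t) = x_0 * exp(a t) + (b/a) * (exp(a t) - 1)
       = (5/4) * exp((4/5) t) + ((1/3)/(4/5)) * (exp((4/5) t) - 1)
       = 5*exp(4*t/5)/3 - 5/12.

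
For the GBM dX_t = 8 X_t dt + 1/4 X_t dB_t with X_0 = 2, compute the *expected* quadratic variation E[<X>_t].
E[<X>_t] = 4*exp(257*t/16)/257 - 4/257

<X>_t = int_0^t ((1/4) * X_s)^2 ds. Taking expectation inside the integral: E[<X>_t] = (1/4)^2 * int_0^t E[X_s^2] ds. For GBM, E[X_s^2] = x_0^2 * exp((2 mu + sigma^2) s). Integrating:
  E[<X>_t] = (1/4)^2 * 2^2 * (exp((2*8 + (1/4)^2) t) - 1) / (2*8 + (1/4)^2)
           = (1/4)^2 * 2^2 * (exp((257/16) t) - 1) / (257/16) = 4*exp(257*t/16)/257 - 4/257.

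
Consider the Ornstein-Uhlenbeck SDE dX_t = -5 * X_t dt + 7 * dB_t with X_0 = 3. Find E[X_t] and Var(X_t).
E[X_t] = 3*exp(-5*t); Var(X_t) = 49/10 - 49*exp(-10*t)/10

The OU SDE dX = -theta X dt + sigma dB admits the integrating factor exp(theta t): d(exp(theta t) X_t) = sigma exp(theta t) dB_t. Integrating from 0 to t:
  X_t = x_0 * exp(-theta t) + sigma * int_0^t exp(-theta (t-s)) dB_s.
The Itô integral has mean 0 and (by the Itô isometry) variance sigma^2 * int_0^t exp(-2 theta (t - s)) ds = sigma^2 * (1 - exp(-2 theta t)) / (2 theta).
With theta = 5, sigma = 7, x_0 = 3:
  E[X_t] = 3 * exp(-5 t) = 3*exp(-5*t)
  Var(X_t) = (7)^2 * (1 - exp(-2*5 t)) / (2 * 5) = 49/10 - 49*exp(-10*t)/10.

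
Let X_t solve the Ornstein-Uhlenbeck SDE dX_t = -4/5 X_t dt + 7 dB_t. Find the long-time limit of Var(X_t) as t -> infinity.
lim Var(X_t) = 245/8

The OU SDE dX = -theta X dt + sigma dB admits the integrating factor exp(theta t): d(exp(theta t) X_t) = sigma exp(theta t) dB_t. Integrating from 0 to t gives X_t = x_0 * exp(-theta t) + sigma * int_0^t exp(-theta (t-s)) dB_s for any initial x_0. The Itô integral has variance (by the Itô isometry) sigma^2 * int_0^t exp(-2 theta (t - s)) ds = sigma^2 * (1 - exp(-2 theta t)) / (2 theta), independent of x_0.
With theta = 4/5, sigma = 7:
  Var(X_t) = (7)^2 * (1 - exp(-2*4/5 t)) / (2 * 4/5) = 245/8 - 245*exp(-8*t/5)/8.
As t -> infinity, exp(-2*4/5 t) -> 0, so the stationary variance is sigma^2 / (2 theta) = 245/8.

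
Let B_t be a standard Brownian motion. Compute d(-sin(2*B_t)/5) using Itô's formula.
d(-sin(2*B_t)/5) = (2*sin(2*B_t)/5) dt + (-2*cos(2*B_t)/5) dB_t

Itô's formula for f(B_t) gives d f(B_t) = f'(B_t) dB_t + (1/2) f''(B_t) dt. Compute derivatives of f(x) = -sin(2*x)/5:
  f'(x)  = -2*cos(2*x)/5
  f''(x) = 4*sin(2*x)/5
Substitute x = B_t and multiply the f'' term by 1/2:
  drift     = (1/2) * (4*sin(2*x)/5) evaluated at B_t = 2*sin(2*B_t)/5
  diffusion = (-2*cos(2*x)/5) evaluated at B_t = -2*cos(2*B_t)/5
Therefore d(-sin(2*B_t)/5) = (2*sin(2*B_t)/5) dt + (-2*cos(2*B_t)/5) dB_t.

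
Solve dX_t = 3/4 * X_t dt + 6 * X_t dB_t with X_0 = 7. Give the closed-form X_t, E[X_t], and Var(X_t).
X_t = 7 * exp((-69/4) t + (6) B_t); E[X_t] = 7*exp(3*t/4); Var(X_t) = 49*(exp(36*t) - 1)*exp(3*t/2)

For GBM dX = mu X dt + sigma X dB with X_0 = x_0, apply Itô to Y = log X: dY = (mu - sigma^2/2) dt + sigma dB, so Y_t = log(x_0) + (mu - sigma^2/2) t + sigma B_t and hence X_t = x_0 * exp((mu - sigma^2/2) t + sigma B_t).
With mu = 3/4, sigma = 6, x_0 = 7, this gives:
  X_t = 7 * exp((-69/4) * t + (6) * B_t).
Since sigma*B_t ~ Normal(0, sigma^2 t), E[exp(sigma*B_t)] = exp(sigma^2 t / 2); so E[X_t] = x_0 * exp((mu - sigma^2/2) t) * exp(sigma^2 t / 2) = x_0 * exp(mu t) = 7*exp(3*t/4).
Var(X_t) = E[X_t^2] - (E[X_t])^2 = x_0^2 * exp(2 mu t) * (exp(sigma^2 t) - 1) = 49*(exp(36*t) - 1)*exp(3*t/2).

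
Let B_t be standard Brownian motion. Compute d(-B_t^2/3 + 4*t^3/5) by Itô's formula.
d(-B_t^2/3 + 4*t^3/5) = (12*t^2/5 - 1/3) dt + (-2*B_t/3) dB_t

Itô's formula for f(t, x): d f(t, B_t) = (f_t + (1/2) f_xx) dt + f_x dB_t. Compute partials of f(t, x) = 4*t^3/5 - x^2/3:
  f_t(t,x)  = 12*t^2/5
  f_x(t,x)  = -2*x/3
  f_xx(t,x) = -2/3
Assemble drift = f_t + (1/2) f_xx = 12*t^2/5 - 1/3 and diffusion = f_x = -2*x/3. Substituting x = B_t:
  d(-B_t^2/3 + 4*t^3/5) = (12*t^2/5 - 1/3) dt + (-2*B_t/3) dB_t.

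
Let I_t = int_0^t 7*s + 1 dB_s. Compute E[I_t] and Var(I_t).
E[I_t] = 0; Var(I_t) = t*(49*t^2 + 21*t + 3)/3

The Itô integral of a deterministic integrand f(s) has mean 0 because each increment f(s) * (B_{s+ds} - B_s) has mean 0. By the Itô isometry:
  Var( int_0^t f(s) dB_s ) = E[ (int_0^t f(s) dB_s)^2 ] = int_0^t f(s)^2 ds.
Here f(s) = 7*s + 1, so f(s)^2 = (7*s + 1)^2. Integrate:
  int_0^t ((7*s + 1)^2) ds = t*(49*t^2 + 21*t + 3)/3.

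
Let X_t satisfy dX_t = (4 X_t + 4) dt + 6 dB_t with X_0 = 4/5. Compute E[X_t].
E[X_t] = 9*exp(4*t)/5 - 1

Taking expectations and using E[dB_t] = 0, the mean m(t) = E[X_t] satisfies the ODE m'(t) = a m(t) + b with m(0) = x_0. With a = 4, b = 4, x_0 = 4/5, the solution is
  m(t) = x_0 * exp(a t) + (b/a) * (exp(a t) - 1)
       = (4/5) * exp(4 t) + (4/4) * (exp(4 t) - 1)
       = 9*exp(4*t)/5 - 1.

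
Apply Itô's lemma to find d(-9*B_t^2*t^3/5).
d(-9*B_t^2*t^3/5) = (9*t^2*(-3*B_t^2 - t)/5) dt + (-18*B_t*t^3/5) dB_t

Itô's formula for f(t, x): d f(t, B_t) = (f_t + (1/2) f_xx) dt + f_x dB_t. Compute partials of f(t, x) = -9*t^3*x^2/5:
  f_t(t,x)  = -27*t^2*x^2/5
  f_x(t,x)  = -18*t^3*x/5
  f_xx(t,x) = -18*t^3/5
Assemble drift = f_t + (1/2) f_xx = 9*t^2*(-t - 3*x^2)/5 and diffusion = f_x = -18*t^3*x/5. Substituting x = B_t:
  d(-9*B_t^2*t^3/5) = (9*t^2*(-3*B_t^2 - t)/5) dt + (-18*B_t*t^3/5) dB_t.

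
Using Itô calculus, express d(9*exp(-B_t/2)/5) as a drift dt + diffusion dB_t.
d(9*exp(-B_t/2)/5) = (9*exp(-B_t/2)/40) dt + (-9*exp(-B_t/2)/10) dB_t

Itô's formula for f(B_t) gives d f(B_t) = f'(B_t) dB_t + (1/2) f''(B_t) dt. Compute derivatives of f(x) = 9*exp(-x/2)/5:
  f'(x)  = -9*exp(-x/2)/10
  f''(x) = 9*exp(-x/2)/20
Substitute x = B_t and multiply the f'' term by 1/2:
  drift     = (1/2) * (9*exp(-x/2)/20) evaluated at B_t = 9*exp(-B_t/2)/40
  diffusion = (-9*exp(-x/2)/10) evaluated at B_t = -9*exp(-B_t/2)/10
Therefore d(9*exp(-B_t/2)/5) = (9*exp(-B_t/2)/40) dt + (-9*exp(-B_t/2)/10) dB_t.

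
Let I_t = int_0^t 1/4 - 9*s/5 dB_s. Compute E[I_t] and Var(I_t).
E[I_t] = 0; Var(I_t) = t*(432*t^2 - 180*t + 25)/400

The Itô integral of a deterministic integrand f(s) has mean 0 because each increment f(s) * (B_{s+ds} - B_s) has mean 0. By the Itô isometry:
  Var( int_0^t f(s) dB_s ) = E[ (int_0^t f(s) dB_s)^2 ] = int_0^t f(s)^2 ds.
Here f(s) = 1/4 - 9*s/5, so f(s)^2 = (36*s - 5)^2/400. Integrate:
  int_0^t ((36*s - 5)^2/400) ds = t*(432*t^2 - 180*t + 25)/400.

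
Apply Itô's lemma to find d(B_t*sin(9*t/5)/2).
d(B_t*sin(9*t/5)/2) = (9*B_t*cos(9*t/5)/10) dt + (sin(9*t/5)/2) dB_t

Itô's formula for f(t, x): d f(t, B_t) = (f_t + (1/2) f_xx) dt + f_x dB_t. Compute partials of f(t, x) = x*sin(9*t/5)/2:
  f_t(t,x)  = 9*x*cos(9*t/5)/10
  f_x(t,x)  = sin(9*t/5)/2
  f_xx(t,x) = 0
Assemble drift = f_t + (1/2) f_xx = 9*x*cos(9*t/5)/10 and diffusion = f_x = sin(9*t/5)/2. Substituting x = B_t:
  d(B_t*sin(9*t/5)/2) = (9*B_t*cos(9*t/5)/10) dt + (sin(9*t/5)/2) dB_t.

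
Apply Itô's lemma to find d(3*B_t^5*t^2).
d(3*B_t^5*t^2) = (6*B_t^3*t*(B_t^2 + 5*t)) dt + (15*B_t^4*t^2) dB_t

Itô's formula for f(t, x): d f(t, B_t) = (f_t + (1/2) f_xx) dt + f_x dB_t. Compute partials of f(t, x) = 3*t^2*x^5:
  f_t(t,x)  = 6*t*x^5
  f_x(t,x)  = 15*t^2*x^4
  f_xx(t,x) = 60*t^2*x^3
Assemble drift = f_t + (1/2) f_xx = 6*t*x^3*(5*t + x^2) and diffusion = f_x = 15*t^2*x^4. Substituting x = B_t:
  d(3*B_t^5*t^2) = (6*B_t^3*t*(B_t^2 + 5*t)) dt + (15*B_t^4*t^2) dB_t.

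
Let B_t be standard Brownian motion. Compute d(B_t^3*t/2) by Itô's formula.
d(B_t^3*t/2) = (B_t*(B_t^2 + 3*t)/2) dt + (3*B_t^2*t/2) dB_t

Itô's formula for f(t, x): d f(t, B_t) = (f_t + (1/2) f_xx) dt + f_x dB_t. Compute partials of f(t, x) = t*x^3/2:
  f_t(t,x)  = x^3/2
  f_x(t,x)  = 3*t*x^2/2
  f_xx(t,x) = 3*t*x
Assemble drift = f_t + (1/2) f_xx = x*(3*t + x^2)/2 and diffusion = f_x = 3*t*x^2/2. Substituting x = B_t:
  d(B_t^3*t/2) = (B_t*(B_t^2 + 3*t)/2) dt + (3*B_t^2*t/2) dB_t.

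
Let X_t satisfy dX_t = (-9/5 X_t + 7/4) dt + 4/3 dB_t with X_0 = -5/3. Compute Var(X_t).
Var(X_t) = 40/81 - 40*exp(-18*t/5)/81

The variance V(t) = Var(X_t) satisfies V'(t) = 2 a V(t) + c^2 with V(0) = 0 (drift coefficient is linear in X, diffusion is constant). With a = -9/5, c = 4/3, the solution is
  V(t) = (c^2 / (2 a)) * (exp(2 a t) - 1)
       = ((4/3)^2 / (2*(-9/5))) * (exp((-18/5) t) - 1)
       = 40/81 - 40*exp(-18*t/5)/81.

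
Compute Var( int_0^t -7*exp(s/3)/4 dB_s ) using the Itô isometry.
Var = 147*exp(2*t/3)/32 - 147/32

The Itô integral of a deterministic integrand f(s) has mean 0 because each increment f(s) * (B_{s+ds} - B_s) has mean 0. By the Itô isometry:
  Var( int_0^t f(s) dB_s ) = E[ (int_0^t f(s) dB_s)^2 ] = int_0^t f(s)^2 ds.
Here f(s) = -7*exp(s/3)/4, so f(s)^2 = 49*exp(2*s/3)/16. Integrate:
  int_0^t (49*exp(2*s/3)/16) ds = 147*exp(2*t/3)/32 - 147/32.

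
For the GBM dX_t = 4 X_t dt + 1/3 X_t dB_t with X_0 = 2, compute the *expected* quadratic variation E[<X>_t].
E[<X>_t] = 4*exp(73*t/9)/73 - 4/73

<X>_t = int_0^t ((1/3) * X_s)^2 ds. Taking expectation inside the integral: E[<X>_t] = (1/3)^2 * int_0^t E[X_s^2] ds. For GBM, E[X_s^2] = x_0^2 * exp((2 mu + sigma^2) s). Integrating:
  E[<X>_t] = (1/3)^2 * 2^2 * (exp((2*4 + (1/3)^2) t) - 1) / (2*4 + (1/3)^2)
           = (1/3)^2 * 2^2 * (exp((73/9) t) - 1) / (73/9) = 4*exp(73*t/9)/73 - 4/73.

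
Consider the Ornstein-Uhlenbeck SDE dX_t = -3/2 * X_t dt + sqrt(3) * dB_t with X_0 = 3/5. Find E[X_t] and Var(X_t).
E[X_t] = 3*exp(-3*t/2)/5; Var(X_t) = 1 - exp(-3*t)

The OU SDE dX = -theta X dt + sigma dB admits the integrating factor exp(theta t): d(exp(theta t) X_t) = sigma exp(theta t) dB_t. Integrating from 0 to t:
  X_t = x_0 * exp(-theta t) + sigma * int_0^t exp(-theta (t-s)) dB_s.
The Itô integral has mean 0 and (by the Itô isometry) variance sigma^2 * int_0^t exp(-2 theta (t - s)) ds = sigma^2 * (1 - exp(-2 theta t)) / (2 theta).
With theta = 3/2, sigma = sqrt(3), x_0 = 3/5:
  E[X_t] = 3/5 * exp(-3/2 t) = 3*exp(-3*t/2)/5
  Var(X_t) = (sqrt(3))^2 * (1 - exp(-2*3/2 t)) / (2 * 3/2) = 1 - exp(-3*t).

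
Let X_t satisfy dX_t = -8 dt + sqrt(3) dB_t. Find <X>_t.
<X>_t = 3*t

For an Itô process dX_t = a(t) dt + b(t) dB_t, the quadratic variation is <X>_t = int_0^t b(s)^2 ds (the drift term does not contribute). Here b(s) = sqrt(3), so
  b(s)^2 = 3.
Integrating from 0 to t:
  <X>_t = int_0^t (3) ds = 3*t.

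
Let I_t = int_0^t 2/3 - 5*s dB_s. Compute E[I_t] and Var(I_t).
E[I_t] = 0; Var(I_t) = t*(75*t^2 - 30*t + 4)/9

The Itô integral of a deterministic integrand f(s) has mean 0 because each increment f(s) * (B_{s+ds} - B_s) has mean 0. By the Itô isometry:
  Var( int_0^t f(s) dB_s ) = E[ (int_0^t f(s) dB_s)^2 ] = int_0^t f(s)^2 ds.
Here f(s) = 2/3 - 5*s, so f(s)^2 = (15*s - 2)^2/9. Integrate:
  int_0^t ((15*s - 2)^2/9) ds = t*(75*t^2 - 30*t + 4)/9.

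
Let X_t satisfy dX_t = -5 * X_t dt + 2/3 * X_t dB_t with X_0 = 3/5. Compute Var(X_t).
Var(X_t) = (9*exp(4*t/9) - 9)*exp(-10*t)/25

For GBM dX = mu X dt + sigma X dB with X_0 = x_0, apply Itô to Y = log X: dY = (mu - sigma^2/2) dt + sigma dB, so Y_t = log(x_0) + (mu - sigma^2/2) t + sigma B_t and hence X_t = x_0 * exp((mu - sigma^2/2) t + sigma B_t).
With mu = -5, sigma = 2/3, x_0 = 3/5, this gives:
  X_t = 3/5 * exp((-47/9) * t + (2/3) * B_t).
Since sigma*B_t ~ Normal(0, sigma^2 t), E[exp(sigma*B_t)] = exp(sigma^2 t / 2); so E[X_t] = x_0 * exp((mu - sigma^2/2) t) * exp(sigma^2 t / 2) = x_0 * exp(mu t) = 3*exp(-5*t)/5.
Var(X_t) = E[X_t^2] - (E[X_t])^2 = x_0^2 * exp(2 mu t) * (exp(sigma^2 t) - 1) = (9*exp(4*t/9) - 9)*exp(-10*t)/25.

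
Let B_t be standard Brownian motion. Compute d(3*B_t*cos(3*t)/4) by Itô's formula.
d(3*B_t*cos(3*t)/4) = (-9*B_t*sin(3*t)/4) dt + (3*cos(3*t)/4) dB_t

Itô's formula for f(t, x): d f(t, B_t) = (f_t + (1/2) f_xx) dt + f_x dB_t. Compute partials of f(t, x) = 3*x*cos(3*t)/4:
  f_t(t,x)  = -9*x*sin(3*t)/4
  f_x(t,x)  = 3*cos(3*t)/4
  f_xx(t,x) = 0
Assemble drift = f_t + (1/2) f_xx = -9*x*sin(3*t)/4 and diffusion = f_x = 3*cos(3*t)/4. Substituting x = B_t:
  d(3*B_t*cos(3*t)/4) = (-9*B_t*sin(3*t)/4) dt + (3*cos(3*t)/4) dB_t.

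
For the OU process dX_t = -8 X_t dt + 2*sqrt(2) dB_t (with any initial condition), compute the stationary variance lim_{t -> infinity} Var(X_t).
lim Var(X_t) = 1/2

The OU SDE dX = -theta X dt + sigma dB admits the integrating factor exp(theta t): d(exp(theta t) X_t) = sigma exp(theta t) dB_t. Integrating from 0 to t gives X_t = x_0 * exp(-theta t) + sigma * int_0^t exp(-theta (t-s)) dB_s for any initial x_0. The Itô integral has variance (by the Itô isometry) sigma^2 * int_0^t exp(-2 theta (t - s)) ds = sigma^2 * (1 - exp(-2 theta t)) / (2 theta), independent of x_0.
With theta = 8, sigma = 2*sqrt(2):
  Var(X_t) = (2*sqrt(2))^2 * (1 - exp(-2*8 t)) / (2 * 8) = 1/2 - exp(-16*t)/2.
As t -> infinity, exp(-2*8 t) -> 0, so the stationary variance is sigma^2 / (2 theta) = 1/2.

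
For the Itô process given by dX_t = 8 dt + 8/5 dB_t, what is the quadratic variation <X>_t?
<X>_t = 64*t/25

For an Itô process dX_t = a(t) dt + b(t) dB_t, the quadratic variation is <X>_t = int_0^t b(s)^2 ds (the drift term does not contribute). Here b(s) = 8/5, so
  b(s)^2 = 64/25.
Integrating from 0 to t:
  <X>_t = int_0^t (64/25) ds = 64*t/25.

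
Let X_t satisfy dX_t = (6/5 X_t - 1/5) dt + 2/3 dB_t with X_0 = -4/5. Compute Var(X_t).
Var(X_t) = 5*exp(12*t/5)/27 - 5/27

The variance V(t) = Var(X_t) satisfies V'(t) = 2 a V(t) + c^2 with V(0) = 0 (drift coefficient is linear in X, diffusion is constant). With a = 6/5, c = 2/3, the solution is
  V(t) = (c^2 / (2 a)) * (exp(2 a t) - 1)
       = ((2/3)^2 / (2*(6/5))) * (exp((12/5) t) - 1)
       = 5*exp(12*t/5)/27 - 5/27.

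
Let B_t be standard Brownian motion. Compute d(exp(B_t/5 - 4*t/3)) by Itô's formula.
d(exp(B_t/5 - 4*t/3)) = (-197*exp(B_t/5 - 4*t/3)/150) dt + (exp(B_t/5 - 4*t/3)/5) dB_t

Itô's formula for f(t, x): d f(t, B_t) = (f_t + (1/2) f_xx) dt + f_x dB_t. Compute partials of f(t, x) = exp(-4*t/3 + x/5):
  f_t(t,x)  = -4*exp(-4*t/3 + x/5)/3
  f_x(t,x)  = exp(-4*t/3 + x/5)/5
  f_xx(t,x) = exp(-4*t/3 + x/5)/25
Assemble drift = f_t + (1/2) f_xx = -197*exp(-4*t/3 + x/5)/150 and diffusion = f_x = exp(-4*t/3 + x/5)/5. Substituting x = B_t:
  d(exp(B_t/5 - 4*t/3)) = (-197*exp(B_t/5 - 4*t/3)/150) dt + (exp(B_t/5 - 4*t/3)/5) dB_t.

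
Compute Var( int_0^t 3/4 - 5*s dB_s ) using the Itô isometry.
Var = t*(400*t^2 - 180*t + 27)/48

The Itô integral of a deterministic integrand f(s) has mean 0 because each increment f(s) * (B_{s+ds} - B_s) has mean 0. By the Itô isometry:
  Var( int_0^t f(s) dB_s ) = E[ (int_0^t f(s) dB_s)^2 ] = int_0^t f(s)^2 ds.
Here f(s) = 3/4 - 5*s, so f(s)^2 = (20*s - 3)^2/16. Integrate:
  int_0^t ((20*s - 3)^2/16) ds = t*(400*t^2 - 180*t + 27)/48.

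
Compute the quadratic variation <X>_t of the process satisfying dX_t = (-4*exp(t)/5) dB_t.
<X>_t = 8*exp(2*t)/25 - 8/25

For an Itô process dX_t = a(t) dt + b(t) dB_t, the quadratic variation is <X>_t = int_0^t b(s)^2 ds (the drift term does not contribute). Here b(s) = -4*exp(s)/5, so
  b(s)^2 = 16*exp(2*s)/25.
Integrating from 0 to t:
  <X>_t = int_0^t (16*exp(2*s)/25) ds = 8*exp(2*t)/25 - 8/25.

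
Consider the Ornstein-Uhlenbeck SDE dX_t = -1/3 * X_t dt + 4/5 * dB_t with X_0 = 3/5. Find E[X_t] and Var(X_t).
E[X_t] = 3*exp(-t/3)/5; Var(X_t) = 24/25 - 24*exp(-2*t/3)/25

The OU SDE dX = -theta X dt + sigma dB admits the integrating factor exp(theta t): d(exp(theta t) X_t) = sigma exp(theta t) dB_t. Integrating from 0 to t:
  X_t = x_0 * exp(-theta t) + sigma * int_0^t exp(-theta (t-s)) dB_s.
The Itô integral has mean 0 and (by the Itô isometry) variance sigma^2 * int_0^t exp(-2 theta (t - s)) ds = sigma^2 * (1 - exp(-2 theta t)) / (2 theta).
With theta = 1/3, sigma = 4/5, x_0 = 3/5:
  E[X_t] = 3/5 * exp(-1/3 t) = 3*exp(-t/3)/5
  Var(X_t) = (4/5)^2 * (1 - exp(-2*1/3 t)) / (2 * 1/3) = 24/25 - 24*exp(-2*t/3)/25.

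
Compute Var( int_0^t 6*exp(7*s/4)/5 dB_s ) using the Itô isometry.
Var = 72*exp(7*t/2)/175 - 72/175

The Itô integral of a deterministic integrand f(s) has mean 0 because each increment f(s) * (B_{s+ds} - B_s) has mean 0. By the Itô isometry:
  Var( int_0^t f(s) dB_s ) = E[ (int_0^t f(s) dB_s)^2 ] = int_0^t f(s)^2 ds.
Here f(s) = 6*exp(7*s/4)/5, so f(s)^2 = 36*exp(7*s/2)/25. Integrate:
  int_0^t (36*exp(7*s/2)/25) ds = 72*exp(7*t/2)/175 - 72/175.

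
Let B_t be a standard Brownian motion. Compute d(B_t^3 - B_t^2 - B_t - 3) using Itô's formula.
d(B_t^3 - B_t^2 - B_t - 3) = (3*B_t - 1) dt + (3*B_t^2 - 2*B_t - 1) dB_t

Itô's formula for f(B_t) gives d f(B_t) = f'(B_t) dB_t + (1/2) f''(B_t) dt. Compute derivatives of f(x) = x^3 - x^2 - x - 3:
  f'(x)  = 3*x^2 - 2*x - 1
  f''(x) = 6*x - 2
Substitute x = B_t and multiply the f'' term by 1/2:
  drift     = (1/2) * (6*x - 2) evaluated at B_t = 3*B_t - 1
  diffusion = (3*x^2 - 2*x - 1) evaluated at B_t = 3*B_t^2 - 2*B_t - 1
Therefore d(B_t^3 - B_t^2 - B_t - 3) = (3*B_t - 1) dt + (3*B_t^2 - 2*B_t - 1) dB_t.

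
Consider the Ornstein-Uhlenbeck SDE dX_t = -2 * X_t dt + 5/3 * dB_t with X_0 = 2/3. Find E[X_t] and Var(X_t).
E[X_t] = 2*exp(-2*t)/3; Var(X_t) = 25/36 - 25*exp(-4*t)/36

The OU SDE dX = -theta X dt + sigma dB admits the integrating factor exp(theta t): d(exp(theta t) X_t) = sigma exp(theta t) dB_t. Integrating from 0 to t:
  X_t = x_0 * exp(-theta t) + sigma * int_0^t exp(-theta (t-s)) dB_s.
The Itô integral has mean 0 and (by the Itô isometry) variance sigma^2 * int_0^t exp(-2 theta (t - s)) ds = sigma^2 * (1 - exp(-2 theta t)) / (2 theta).
With theta = 2, sigma = 5/3, x_0 = 2/3:
  E[X_t] = 2/3 * exp(-2 t) = 2*exp(-2*t)/3
  Var(X_t) = (5/3)^2 * (1 - exp(-2*2 t)) / (2 * 2) = 25/36 - 25*exp(-4*t)/36.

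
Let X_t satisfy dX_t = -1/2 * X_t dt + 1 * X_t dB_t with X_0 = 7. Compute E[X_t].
E[X_t] = 7*exp(-t/2)

For GBM dX = mu X dt + sigma X dB with X_0 = x_0, apply Itô to Y = log X: dY = (mu - sigma^2/2) dt + sigma dB, so Y_t = log(x_0) + (mu - sigma^2/2) t + sigma B_t and hence X_t = x_0 * exp((mu - sigma^2/2) t + sigma B_t).
With mu = -1/2, sigma = 1, x_0 = 7, this gives:
  X_t = 7 * exp((-1) * t + (1) * B_t).
Since sigma*B_t ~ Normal(0, sigma^2 t), E[exp(sigma*B_t)] = exp(sigma^2 t / 2); so E[X_t] = x_0 * exp((mu - sigma^2/2) t) * exp(sigma^2 t / 2) = x_0 * exp(mu t) = 7*exp(-t/2).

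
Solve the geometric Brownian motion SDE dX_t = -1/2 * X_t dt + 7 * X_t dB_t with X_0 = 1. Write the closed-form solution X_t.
X_t = 1 * exp((-25) * t + (7) * B_t)

For GBM dX = mu X dt + sigma X dB with X_0 = x_0, apply Itô to Y = log X: dY = (mu - sigma^2/2) dt + sigma dB, so Y_t = log(x_0) + (mu - sigma^2/2) t + sigma B_t and hence X_t = x_0 * exp((mu - sigma^2/2) t + sigma B_t).
With mu = -1/2, sigma = 7, x_0 = 1, this gives:
  X_t = 1 * exp((-25) * t + (7) * B_t).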